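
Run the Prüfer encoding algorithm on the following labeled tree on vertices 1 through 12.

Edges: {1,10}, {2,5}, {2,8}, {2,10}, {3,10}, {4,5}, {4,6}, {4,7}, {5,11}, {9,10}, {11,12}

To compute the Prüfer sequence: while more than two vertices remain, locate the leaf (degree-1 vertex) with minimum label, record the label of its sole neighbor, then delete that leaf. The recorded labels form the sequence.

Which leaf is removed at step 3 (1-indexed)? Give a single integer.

Answer: 6

Derivation:
Step 1: current leaves = {1,3,6,7,8,9,12}. Remove leaf 1 (neighbor: 10).
Step 2: current leaves = {3,6,7,8,9,12}. Remove leaf 3 (neighbor: 10).
Step 3: current leaves = {6,7,8,9,12}. Remove leaf 6 (neighbor: 4).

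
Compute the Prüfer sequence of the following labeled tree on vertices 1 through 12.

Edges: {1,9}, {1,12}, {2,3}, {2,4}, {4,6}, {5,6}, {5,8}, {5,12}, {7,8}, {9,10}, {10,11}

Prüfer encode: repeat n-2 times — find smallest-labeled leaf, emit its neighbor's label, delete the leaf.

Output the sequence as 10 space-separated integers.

Answer: 2 4 6 5 8 5 12 10 9 1

Derivation:
Step 1: leaves = {3,7,11}. Remove smallest leaf 3, emit neighbor 2.
Step 2: leaves = {2,7,11}. Remove smallest leaf 2, emit neighbor 4.
Step 3: leaves = {4,7,11}. Remove smallest leaf 4, emit neighbor 6.
Step 4: leaves = {6,7,11}. Remove smallest leaf 6, emit neighbor 5.
Step 5: leaves = {7,11}. Remove smallest leaf 7, emit neighbor 8.
Step 6: leaves = {8,11}. Remove smallest leaf 8, emit neighbor 5.
Step 7: leaves = {5,11}. Remove smallest leaf 5, emit neighbor 12.
Step 8: leaves = {11,12}. Remove smallest leaf 11, emit neighbor 10.
Step 9: leaves = {10,12}. Remove smallest leaf 10, emit neighbor 9.
Step 10: leaves = {9,12}. Remove smallest leaf 9, emit neighbor 1.
Done: 2 vertices remain (1, 12). Sequence = [2 4 6 5 8 5 12 10 9 1]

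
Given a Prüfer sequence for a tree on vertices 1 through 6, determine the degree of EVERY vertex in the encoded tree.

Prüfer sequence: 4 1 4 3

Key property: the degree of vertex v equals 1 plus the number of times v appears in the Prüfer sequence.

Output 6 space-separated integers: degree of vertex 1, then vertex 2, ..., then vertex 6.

Answer: 2 1 2 3 1 1

Derivation:
p_1 = 4: count[4] becomes 1
p_2 = 1: count[1] becomes 1
p_3 = 4: count[4] becomes 2
p_4 = 3: count[3] becomes 1
Degrees (1 + count): deg[1]=1+1=2, deg[2]=1+0=1, deg[3]=1+1=2, deg[4]=1+2=3, deg[5]=1+0=1, deg[6]=1+0=1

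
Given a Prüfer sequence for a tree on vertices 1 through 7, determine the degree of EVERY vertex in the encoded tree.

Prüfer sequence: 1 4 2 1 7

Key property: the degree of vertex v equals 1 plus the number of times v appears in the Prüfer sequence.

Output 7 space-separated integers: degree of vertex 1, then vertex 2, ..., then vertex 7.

Answer: 3 2 1 2 1 1 2

Derivation:
p_1 = 1: count[1] becomes 1
p_2 = 4: count[4] becomes 1
p_3 = 2: count[2] becomes 1
p_4 = 1: count[1] becomes 2
p_5 = 7: count[7] becomes 1
Degrees (1 + count): deg[1]=1+2=3, deg[2]=1+1=2, deg[3]=1+0=1, deg[4]=1+1=2, deg[5]=1+0=1, deg[6]=1+0=1, deg[7]=1+1=2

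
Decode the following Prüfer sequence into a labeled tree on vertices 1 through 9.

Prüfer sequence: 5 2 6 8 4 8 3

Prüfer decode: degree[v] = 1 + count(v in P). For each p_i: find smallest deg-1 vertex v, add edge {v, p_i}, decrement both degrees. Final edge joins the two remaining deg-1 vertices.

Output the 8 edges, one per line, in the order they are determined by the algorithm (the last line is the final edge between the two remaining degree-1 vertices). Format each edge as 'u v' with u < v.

Initial degrees: {1:1, 2:2, 3:2, 4:2, 5:2, 6:2, 7:1, 8:3, 9:1}
Step 1: smallest deg-1 vertex = 1, p_1 = 5. Add edge {1,5}. Now deg[1]=0, deg[5]=1.
Step 2: smallest deg-1 vertex = 5, p_2 = 2. Add edge {2,5}. Now deg[5]=0, deg[2]=1.
Step 3: smallest deg-1 vertex = 2, p_3 = 6. Add edge {2,6}. Now deg[2]=0, deg[6]=1.
Step 4: smallest deg-1 vertex = 6, p_4 = 8. Add edge {6,8}. Now deg[6]=0, deg[8]=2.
Step 5: smallest deg-1 vertex = 7, p_5 = 4. Add edge {4,7}. Now deg[7]=0, deg[4]=1.
Step 6: smallest deg-1 vertex = 4, p_6 = 8. Add edge {4,8}. Now deg[4]=0, deg[8]=1.
Step 7: smallest deg-1 vertex = 8, p_7 = 3. Add edge {3,8}. Now deg[8]=0, deg[3]=1.
Final: two remaining deg-1 vertices are 3, 9. Add edge {3,9}.

Answer: 1 5
2 5
2 6
6 8
4 7
4 8
3 8
3 9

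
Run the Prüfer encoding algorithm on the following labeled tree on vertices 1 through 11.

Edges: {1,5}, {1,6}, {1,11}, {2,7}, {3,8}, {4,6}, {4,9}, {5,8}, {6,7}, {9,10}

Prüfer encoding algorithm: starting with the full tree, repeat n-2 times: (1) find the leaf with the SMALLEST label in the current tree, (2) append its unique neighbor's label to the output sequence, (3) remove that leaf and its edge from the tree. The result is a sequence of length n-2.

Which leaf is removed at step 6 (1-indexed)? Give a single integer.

Step 1: current leaves = {2,3,10,11}. Remove leaf 2 (neighbor: 7).
Step 2: current leaves = {3,7,10,11}. Remove leaf 3 (neighbor: 8).
Step 3: current leaves = {7,8,10,11}. Remove leaf 7 (neighbor: 6).
Step 4: current leaves = {8,10,11}. Remove leaf 8 (neighbor: 5).
Step 5: current leaves = {5,10,11}. Remove leaf 5 (neighbor: 1).
Step 6: current leaves = {10,11}. Remove leaf 10 (neighbor: 9).

Answer: 10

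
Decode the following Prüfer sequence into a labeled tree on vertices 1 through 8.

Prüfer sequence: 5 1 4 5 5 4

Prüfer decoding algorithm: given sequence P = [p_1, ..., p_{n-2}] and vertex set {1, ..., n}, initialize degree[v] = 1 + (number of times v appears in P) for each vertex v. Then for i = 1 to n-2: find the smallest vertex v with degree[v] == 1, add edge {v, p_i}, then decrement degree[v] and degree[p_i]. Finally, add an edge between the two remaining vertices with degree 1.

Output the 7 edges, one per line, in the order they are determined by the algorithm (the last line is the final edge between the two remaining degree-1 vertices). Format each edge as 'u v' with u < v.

Answer: 2 5
1 3
1 4
5 6
5 7
4 5
4 8

Derivation:
Initial degrees: {1:2, 2:1, 3:1, 4:3, 5:4, 6:1, 7:1, 8:1}
Step 1: smallest deg-1 vertex = 2, p_1 = 5. Add edge {2,5}. Now deg[2]=0, deg[5]=3.
Step 2: smallest deg-1 vertex = 3, p_2 = 1. Add edge {1,3}. Now deg[3]=0, deg[1]=1.
Step 3: smallest deg-1 vertex = 1, p_3 = 4. Add edge {1,4}. Now deg[1]=0, deg[4]=2.
Step 4: smallest deg-1 vertex = 6, p_4 = 5. Add edge {5,6}. Now deg[6]=0, deg[5]=2.
Step 5: smallest deg-1 vertex = 7, p_5 = 5. Add edge {5,7}. Now deg[7]=0, deg[5]=1.
Step 6: smallest deg-1 vertex = 5, p_6 = 4. Add edge {4,5}. Now deg[5]=0, deg[4]=1.
Final: two remaining deg-1 vertices are 4, 8. Add edge {4,8}.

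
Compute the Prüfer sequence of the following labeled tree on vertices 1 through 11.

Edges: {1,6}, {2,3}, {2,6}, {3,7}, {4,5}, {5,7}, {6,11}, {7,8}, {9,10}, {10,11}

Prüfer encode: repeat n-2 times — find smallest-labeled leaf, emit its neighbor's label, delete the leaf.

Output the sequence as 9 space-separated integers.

Answer: 6 5 7 7 3 2 6 11 10

Derivation:
Step 1: leaves = {1,4,8,9}. Remove smallest leaf 1, emit neighbor 6.
Step 2: leaves = {4,8,9}. Remove smallest leaf 4, emit neighbor 5.
Step 3: leaves = {5,8,9}. Remove smallest leaf 5, emit neighbor 7.
Step 4: leaves = {8,9}. Remove smallest leaf 8, emit neighbor 7.
Step 5: leaves = {7,9}. Remove smallest leaf 7, emit neighbor 3.
Step 6: leaves = {3,9}. Remove smallest leaf 3, emit neighbor 2.
Step 7: leaves = {2,9}. Remove smallest leaf 2, emit neighbor 6.
Step 8: leaves = {6,9}. Remove smallest leaf 6, emit neighbor 11.
Step 9: leaves = {9,11}. Remove smallest leaf 9, emit neighbor 10.
Done: 2 vertices remain (10, 11). Sequence = [6 5 7 7 3 2 6 11 10]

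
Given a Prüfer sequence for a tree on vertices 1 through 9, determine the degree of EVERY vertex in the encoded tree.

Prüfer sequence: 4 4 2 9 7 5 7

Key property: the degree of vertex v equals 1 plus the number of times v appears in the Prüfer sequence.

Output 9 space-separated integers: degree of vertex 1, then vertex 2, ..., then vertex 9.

Answer: 1 2 1 3 2 1 3 1 2

Derivation:
p_1 = 4: count[4] becomes 1
p_2 = 4: count[4] becomes 2
p_3 = 2: count[2] becomes 1
p_4 = 9: count[9] becomes 1
p_5 = 7: count[7] becomes 1
p_6 = 5: count[5] becomes 1
p_7 = 7: count[7] becomes 2
Degrees (1 + count): deg[1]=1+0=1, deg[2]=1+1=2, deg[3]=1+0=1, deg[4]=1+2=3, deg[5]=1+1=2, deg[6]=1+0=1, deg[7]=1+2=3, deg[8]=1+0=1, deg[9]=1+1=2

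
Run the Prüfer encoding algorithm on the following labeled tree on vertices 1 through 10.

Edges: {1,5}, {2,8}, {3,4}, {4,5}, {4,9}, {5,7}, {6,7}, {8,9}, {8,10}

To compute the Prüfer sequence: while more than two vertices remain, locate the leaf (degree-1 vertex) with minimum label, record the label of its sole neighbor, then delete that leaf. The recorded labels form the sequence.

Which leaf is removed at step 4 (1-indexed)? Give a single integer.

Step 1: current leaves = {1,2,3,6,10}. Remove leaf 1 (neighbor: 5).
Step 2: current leaves = {2,3,6,10}. Remove leaf 2 (neighbor: 8).
Step 3: current leaves = {3,6,10}. Remove leaf 3 (neighbor: 4).
Step 4: current leaves = {6,10}. Remove leaf 6 (neighbor: 7).

Answer: 6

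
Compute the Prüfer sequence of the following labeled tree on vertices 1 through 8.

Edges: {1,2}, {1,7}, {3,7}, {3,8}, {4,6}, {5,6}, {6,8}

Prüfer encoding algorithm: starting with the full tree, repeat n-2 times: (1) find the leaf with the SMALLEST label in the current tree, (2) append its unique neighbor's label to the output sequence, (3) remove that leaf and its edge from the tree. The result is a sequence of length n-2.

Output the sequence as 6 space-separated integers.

Answer: 1 7 6 6 8 3

Derivation:
Step 1: leaves = {2,4,5}. Remove smallest leaf 2, emit neighbor 1.
Step 2: leaves = {1,4,5}. Remove smallest leaf 1, emit neighbor 7.
Step 3: leaves = {4,5,7}. Remove smallest leaf 4, emit neighbor 6.
Step 4: leaves = {5,7}. Remove smallest leaf 5, emit neighbor 6.
Step 5: leaves = {6,7}. Remove smallest leaf 6, emit neighbor 8.
Step 6: leaves = {7,8}. Remove smallest leaf 7, emit neighbor 3.
Done: 2 vertices remain (3, 8). Sequence = [1 7 6 6 8 3]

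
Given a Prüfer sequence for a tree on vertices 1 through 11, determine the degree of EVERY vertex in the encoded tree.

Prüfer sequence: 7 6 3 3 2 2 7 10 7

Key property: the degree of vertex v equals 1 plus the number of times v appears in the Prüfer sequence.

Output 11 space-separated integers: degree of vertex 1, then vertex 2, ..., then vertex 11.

p_1 = 7: count[7] becomes 1
p_2 = 6: count[6] becomes 1
p_3 = 3: count[3] becomes 1
p_4 = 3: count[3] becomes 2
p_5 = 2: count[2] becomes 1
p_6 = 2: count[2] becomes 2
p_7 = 7: count[7] becomes 2
p_8 = 10: count[10] becomes 1
p_9 = 7: count[7] becomes 3
Degrees (1 + count): deg[1]=1+0=1, deg[2]=1+2=3, deg[3]=1+2=3, deg[4]=1+0=1, deg[5]=1+0=1, deg[6]=1+1=2, deg[7]=1+3=4, deg[8]=1+0=1, deg[9]=1+0=1, deg[10]=1+1=2, deg[11]=1+0=1

Answer: 1 3 3 1 1 2 4 1 1 2 1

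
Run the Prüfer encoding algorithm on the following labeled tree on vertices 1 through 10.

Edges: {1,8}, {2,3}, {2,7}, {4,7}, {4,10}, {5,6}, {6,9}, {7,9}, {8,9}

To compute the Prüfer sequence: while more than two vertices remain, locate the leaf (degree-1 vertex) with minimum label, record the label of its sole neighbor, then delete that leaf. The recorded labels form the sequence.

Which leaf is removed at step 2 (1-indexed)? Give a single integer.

Answer: 3

Derivation:
Step 1: current leaves = {1,3,5,10}. Remove leaf 1 (neighbor: 8).
Step 2: current leaves = {3,5,8,10}. Remove leaf 3 (neighbor: 2).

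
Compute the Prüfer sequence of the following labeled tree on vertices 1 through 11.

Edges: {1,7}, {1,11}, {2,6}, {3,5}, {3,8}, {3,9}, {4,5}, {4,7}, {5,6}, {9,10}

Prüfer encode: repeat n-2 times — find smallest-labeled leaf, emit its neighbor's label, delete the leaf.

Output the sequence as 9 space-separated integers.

Step 1: leaves = {2,8,10,11}. Remove smallest leaf 2, emit neighbor 6.
Step 2: leaves = {6,8,10,11}. Remove smallest leaf 6, emit neighbor 5.
Step 3: leaves = {8,10,11}. Remove smallest leaf 8, emit neighbor 3.
Step 4: leaves = {10,11}. Remove smallest leaf 10, emit neighbor 9.
Step 5: leaves = {9,11}. Remove smallest leaf 9, emit neighbor 3.
Step 6: leaves = {3,11}. Remove smallest leaf 3, emit neighbor 5.
Step 7: leaves = {5,11}. Remove smallest leaf 5, emit neighbor 4.
Step 8: leaves = {4,11}. Remove smallest leaf 4, emit neighbor 7.
Step 9: leaves = {7,11}. Remove smallest leaf 7, emit neighbor 1.
Done: 2 vertices remain (1, 11). Sequence = [6 5 3 9 3 5 4 7 1]

Answer: 6 5 3 9 3 5 4 7 1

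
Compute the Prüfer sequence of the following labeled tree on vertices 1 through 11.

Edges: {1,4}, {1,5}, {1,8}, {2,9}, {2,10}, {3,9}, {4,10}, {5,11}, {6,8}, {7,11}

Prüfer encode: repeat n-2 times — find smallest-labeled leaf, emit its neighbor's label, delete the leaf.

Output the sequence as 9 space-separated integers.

Answer: 9 8 11 1 2 10 4 1 5

Derivation:
Step 1: leaves = {3,6,7}. Remove smallest leaf 3, emit neighbor 9.
Step 2: leaves = {6,7,9}. Remove smallest leaf 6, emit neighbor 8.
Step 3: leaves = {7,8,9}. Remove smallest leaf 7, emit neighbor 11.
Step 4: leaves = {8,9,11}. Remove smallest leaf 8, emit neighbor 1.
Step 5: leaves = {9,11}. Remove smallest leaf 9, emit neighbor 2.
Step 6: leaves = {2,11}. Remove smallest leaf 2, emit neighbor 10.
Step 7: leaves = {10,11}. Remove smallest leaf 10, emit neighbor 4.
Step 8: leaves = {4,11}. Remove smallest leaf 4, emit neighbor 1.
Step 9: leaves = {1,11}. Remove smallest leaf 1, emit neighbor 5.
Done: 2 vertices remain (5, 11). Sequence = [9 8 11 1 2 10 4 1 5]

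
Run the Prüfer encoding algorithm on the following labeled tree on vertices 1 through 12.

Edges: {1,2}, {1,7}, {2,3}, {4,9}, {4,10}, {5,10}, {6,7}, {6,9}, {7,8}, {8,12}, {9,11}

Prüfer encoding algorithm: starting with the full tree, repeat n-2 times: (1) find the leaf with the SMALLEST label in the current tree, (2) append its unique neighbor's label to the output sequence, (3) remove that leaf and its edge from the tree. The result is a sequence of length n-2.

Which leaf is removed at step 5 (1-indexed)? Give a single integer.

Answer: 10

Derivation:
Step 1: current leaves = {3,5,11,12}. Remove leaf 3 (neighbor: 2).
Step 2: current leaves = {2,5,11,12}. Remove leaf 2 (neighbor: 1).
Step 3: current leaves = {1,5,11,12}. Remove leaf 1 (neighbor: 7).
Step 4: current leaves = {5,11,12}. Remove leaf 5 (neighbor: 10).
Step 5: current leaves = {10,11,12}. Remove leaf 10 (neighbor: 4).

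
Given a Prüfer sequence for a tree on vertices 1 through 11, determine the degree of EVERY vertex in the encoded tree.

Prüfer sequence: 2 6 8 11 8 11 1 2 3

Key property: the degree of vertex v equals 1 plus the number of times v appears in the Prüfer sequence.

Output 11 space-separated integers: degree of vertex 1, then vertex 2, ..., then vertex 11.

p_1 = 2: count[2] becomes 1
p_2 = 6: count[6] becomes 1
p_3 = 8: count[8] becomes 1
p_4 = 11: count[11] becomes 1
p_5 = 8: count[8] becomes 2
p_6 = 11: count[11] becomes 2
p_7 = 1: count[1] becomes 1
p_8 = 2: count[2] becomes 2
p_9 = 3: count[3] becomes 1
Degrees (1 + count): deg[1]=1+1=2, deg[2]=1+2=3, deg[3]=1+1=2, deg[4]=1+0=1, deg[5]=1+0=1, deg[6]=1+1=2, deg[7]=1+0=1, deg[8]=1+2=3, deg[9]=1+0=1, deg[10]=1+0=1, deg[11]=1+2=3

Answer: 2 3 2 1 1 2 1 3 1 1 3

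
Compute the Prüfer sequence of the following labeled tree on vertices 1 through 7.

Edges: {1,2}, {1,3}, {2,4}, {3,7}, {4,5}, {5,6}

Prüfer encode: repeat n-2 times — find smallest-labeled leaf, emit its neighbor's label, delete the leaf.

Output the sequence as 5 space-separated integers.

Answer: 5 4 2 1 3

Derivation:
Step 1: leaves = {6,7}. Remove smallest leaf 6, emit neighbor 5.
Step 2: leaves = {5,7}. Remove smallest leaf 5, emit neighbor 4.
Step 3: leaves = {4,7}. Remove smallest leaf 4, emit neighbor 2.
Step 4: leaves = {2,7}. Remove smallest leaf 2, emit neighbor 1.
Step 5: leaves = {1,7}. Remove smallest leaf 1, emit neighbor 3.
Done: 2 vertices remain (3, 7). Sequence = [5 4 2 1 3]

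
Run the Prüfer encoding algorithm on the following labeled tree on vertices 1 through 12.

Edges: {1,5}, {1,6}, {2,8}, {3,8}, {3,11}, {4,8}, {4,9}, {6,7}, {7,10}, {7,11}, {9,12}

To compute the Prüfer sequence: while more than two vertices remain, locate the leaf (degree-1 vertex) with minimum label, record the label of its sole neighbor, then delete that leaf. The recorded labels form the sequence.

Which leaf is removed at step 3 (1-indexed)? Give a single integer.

Step 1: current leaves = {2,5,10,12}. Remove leaf 2 (neighbor: 8).
Step 2: current leaves = {5,10,12}. Remove leaf 5 (neighbor: 1).
Step 3: current leaves = {1,10,12}. Remove leaf 1 (neighbor: 6).

Answer: 1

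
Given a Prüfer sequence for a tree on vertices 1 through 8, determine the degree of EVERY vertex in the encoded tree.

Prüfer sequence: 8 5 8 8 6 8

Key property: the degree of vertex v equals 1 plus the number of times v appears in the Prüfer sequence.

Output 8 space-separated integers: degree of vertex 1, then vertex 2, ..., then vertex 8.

p_1 = 8: count[8] becomes 1
p_2 = 5: count[5] becomes 1
p_3 = 8: count[8] becomes 2
p_4 = 8: count[8] becomes 3
p_5 = 6: count[6] becomes 1
p_6 = 8: count[8] becomes 4
Degrees (1 + count): deg[1]=1+0=1, deg[2]=1+0=1, deg[3]=1+0=1, deg[4]=1+0=1, deg[5]=1+1=2, deg[6]=1+1=2, deg[7]=1+0=1, deg[8]=1+4=5

Answer: 1 1 1 1 2 2 1 5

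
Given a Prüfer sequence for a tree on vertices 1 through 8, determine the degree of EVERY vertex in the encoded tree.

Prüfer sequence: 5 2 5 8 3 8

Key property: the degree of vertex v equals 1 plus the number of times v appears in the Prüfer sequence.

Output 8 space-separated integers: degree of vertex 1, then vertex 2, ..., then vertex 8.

p_1 = 5: count[5] becomes 1
p_2 = 2: count[2] becomes 1
p_3 = 5: count[5] becomes 2
p_4 = 8: count[8] becomes 1
p_5 = 3: count[3] becomes 1
p_6 = 8: count[8] becomes 2
Degrees (1 + count): deg[1]=1+0=1, deg[2]=1+1=2, deg[3]=1+1=2, deg[4]=1+0=1, deg[5]=1+2=3, deg[6]=1+0=1, deg[7]=1+0=1, deg[8]=1+2=3

Answer: 1 2 2 1 3 1 1 3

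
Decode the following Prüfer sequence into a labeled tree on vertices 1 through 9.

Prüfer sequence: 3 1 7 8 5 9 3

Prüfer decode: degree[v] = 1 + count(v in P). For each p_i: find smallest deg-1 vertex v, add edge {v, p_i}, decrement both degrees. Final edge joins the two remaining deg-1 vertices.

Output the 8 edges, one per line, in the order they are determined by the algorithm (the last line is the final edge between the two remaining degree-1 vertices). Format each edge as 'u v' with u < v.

Answer: 2 3
1 4
1 7
6 8
5 7
5 9
3 8
3 9

Derivation:
Initial degrees: {1:2, 2:1, 3:3, 4:1, 5:2, 6:1, 7:2, 8:2, 9:2}
Step 1: smallest deg-1 vertex = 2, p_1 = 3. Add edge {2,3}. Now deg[2]=0, deg[3]=2.
Step 2: smallest deg-1 vertex = 4, p_2 = 1. Add edge {1,4}. Now deg[4]=0, deg[1]=1.
Step 3: smallest deg-1 vertex = 1, p_3 = 7. Add edge {1,7}. Now deg[1]=0, deg[7]=1.
Step 4: smallest deg-1 vertex = 6, p_4 = 8. Add edge {6,8}. Now deg[6]=0, deg[8]=1.
Step 5: smallest deg-1 vertex = 7, p_5 = 5. Add edge {5,7}. Now deg[7]=0, deg[5]=1.
Step 6: smallest deg-1 vertex = 5, p_6 = 9. Add edge {5,9}. Now deg[5]=0, deg[9]=1.
Step 7: smallest deg-1 vertex = 8, p_7 = 3. Add edge {3,8}. Now deg[8]=0, deg[3]=1.
Final: two remaining deg-1 vertices are 3, 9. Add edge {3,9}.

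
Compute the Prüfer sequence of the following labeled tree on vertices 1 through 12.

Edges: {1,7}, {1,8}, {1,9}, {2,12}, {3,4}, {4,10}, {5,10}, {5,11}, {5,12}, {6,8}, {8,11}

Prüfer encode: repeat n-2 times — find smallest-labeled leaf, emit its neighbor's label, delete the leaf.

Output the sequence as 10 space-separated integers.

Answer: 12 4 10 8 1 1 8 11 5 5

Derivation:
Step 1: leaves = {2,3,6,7,9}. Remove smallest leaf 2, emit neighbor 12.
Step 2: leaves = {3,6,7,9,12}. Remove smallest leaf 3, emit neighbor 4.
Step 3: leaves = {4,6,7,9,12}. Remove smallest leaf 4, emit neighbor 10.
Step 4: leaves = {6,7,9,10,12}. Remove smallest leaf 6, emit neighbor 8.
Step 5: leaves = {7,9,10,12}. Remove smallest leaf 7, emit neighbor 1.
Step 6: leaves = {9,10,12}. Remove smallest leaf 9, emit neighbor 1.
Step 7: leaves = {1,10,12}. Remove smallest leaf 1, emit neighbor 8.
Step 8: leaves = {8,10,12}. Remove smallest leaf 8, emit neighbor 11.
Step 9: leaves = {10,11,12}. Remove smallest leaf 10, emit neighbor 5.
Step 10: leaves = {11,12}. Remove smallest leaf 11, emit neighbor 5.
Done: 2 vertices remain (5, 12). Sequence = [12 4 10 8 1 1 8 11 5 5]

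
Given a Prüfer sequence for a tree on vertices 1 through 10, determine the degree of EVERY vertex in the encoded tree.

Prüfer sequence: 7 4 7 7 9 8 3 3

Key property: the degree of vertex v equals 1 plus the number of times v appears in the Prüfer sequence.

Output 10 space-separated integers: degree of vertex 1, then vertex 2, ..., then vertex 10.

Answer: 1 1 3 2 1 1 4 2 2 1

Derivation:
p_1 = 7: count[7] becomes 1
p_2 = 4: count[4] becomes 1
p_3 = 7: count[7] becomes 2
p_4 = 7: count[7] becomes 3
p_5 = 9: count[9] becomes 1
p_6 = 8: count[8] becomes 1
p_7 = 3: count[3] becomes 1
p_8 = 3: count[3] becomes 2
Degrees (1 + count): deg[1]=1+0=1, deg[2]=1+0=1, deg[3]=1+2=3, deg[4]=1+1=2, deg[5]=1+0=1, deg[6]=1+0=1, deg[7]=1+3=4, deg[8]=1+1=2, deg[9]=1+1=2, deg[10]=1+0=1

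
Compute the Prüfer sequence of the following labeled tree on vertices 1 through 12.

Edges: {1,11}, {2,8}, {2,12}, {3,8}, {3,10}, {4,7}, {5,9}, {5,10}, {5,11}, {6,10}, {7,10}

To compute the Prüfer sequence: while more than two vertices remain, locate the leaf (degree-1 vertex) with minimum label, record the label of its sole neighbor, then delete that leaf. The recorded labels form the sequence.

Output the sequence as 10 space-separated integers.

Step 1: leaves = {1,4,6,9,12}. Remove smallest leaf 1, emit neighbor 11.
Step 2: leaves = {4,6,9,11,12}. Remove smallest leaf 4, emit neighbor 7.
Step 3: leaves = {6,7,9,11,12}. Remove smallest leaf 6, emit neighbor 10.
Step 4: leaves = {7,9,11,12}. Remove smallest leaf 7, emit neighbor 10.
Step 5: leaves = {9,11,12}. Remove smallest leaf 9, emit neighbor 5.
Step 6: leaves = {11,12}. Remove smallest leaf 11, emit neighbor 5.
Step 7: leaves = {5,12}. Remove smallest leaf 5, emit neighbor 10.
Step 8: leaves = {10,12}. Remove smallest leaf 10, emit neighbor 3.
Step 9: leaves = {3,12}. Remove smallest leaf 3, emit neighbor 8.
Step 10: leaves = {8,12}. Remove smallest leaf 8, emit neighbor 2.
Done: 2 vertices remain (2, 12). Sequence = [11 7 10 10 5 5 10 3 8 2]

Answer: 11 7 10 10 5 5 10 3 8 2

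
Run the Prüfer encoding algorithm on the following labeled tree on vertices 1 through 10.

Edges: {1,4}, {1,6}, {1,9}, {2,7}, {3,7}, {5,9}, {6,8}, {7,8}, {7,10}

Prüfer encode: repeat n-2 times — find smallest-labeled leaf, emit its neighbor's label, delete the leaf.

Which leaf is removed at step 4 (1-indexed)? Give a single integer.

Step 1: current leaves = {2,3,4,5,10}. Remove leaf 2 (neighbor: 7).
Step 2: current leaves = {3,4,5,10}. Remove leaf 3 (neighbor: 7).
Step 3: current leaves = {4,5,10}. Remove leaf 4 (neighbor: 1).
Step 4: current leaves = {5,10}. Remove leaf 5 (neighbor: 9).

Answer: 5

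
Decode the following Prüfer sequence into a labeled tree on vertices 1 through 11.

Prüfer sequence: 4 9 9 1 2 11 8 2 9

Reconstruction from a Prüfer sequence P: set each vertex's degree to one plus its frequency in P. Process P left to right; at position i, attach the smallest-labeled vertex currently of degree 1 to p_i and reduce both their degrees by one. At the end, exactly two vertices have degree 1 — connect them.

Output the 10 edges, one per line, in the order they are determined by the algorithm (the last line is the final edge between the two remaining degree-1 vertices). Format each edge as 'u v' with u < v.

Initial degrees: {1:2, 2:3, 3:1, 4:2, 5:1, 6:1, 7:1, 8:2, 9:4, 10:1, 11:2}
Step 1: smallest deg-1 vertex = 3, p_1 = 4. Add edge {3,4}. Now deg[3]=0, deg[4]=1.
Step 2: smallest deg-1 vertex = 4, p_2 = 9. Add edge {4,9}. Now deg[4]=0, deg[9]=3.
Step 3: smallest deg-1 vertex = 5, p_3 = 9. Add edge {5,9}. Now deg[5]=0, deg[9]=2.
Step 4: smallest deg-1 vertex = 6, p_4 = 1. Add edge {1,6}. Now deg[6]=0, deg[1]=1.
Step 5: smallest deg-1 vertex = 1, p_5 = 2. Add edge {1,2}. Now deg[1]=0, deg[2]=2.
Step 6: smallest deg-1 vertex = 7, p_6 = 11. Add edge {7,11}. Now deg[7]=0, deg[11]=1.
Step 7: smallest deg-1 vertex = 10, p_7 = 8. Add edge {8,10}. Now deg[10]=0, deg[8]=1.
Step 8: smallest deg-1 vertex = 8, p_8 = 2. Add edge {2,8}. Now deg[8]=0, deg[2]=1.
Step 9: smallest deg-1 vertex = 2, p_9 = 9. Add edge {2,9}. Now deg[2]=0, deg[9]=1.
Final: two remaining deg-1 vertices are 9, 11. Add edge {9,11}.

Answer: 3 4
4 9
5 9
1 6
1 2
7 11
8 10
2 8
2 9
9 11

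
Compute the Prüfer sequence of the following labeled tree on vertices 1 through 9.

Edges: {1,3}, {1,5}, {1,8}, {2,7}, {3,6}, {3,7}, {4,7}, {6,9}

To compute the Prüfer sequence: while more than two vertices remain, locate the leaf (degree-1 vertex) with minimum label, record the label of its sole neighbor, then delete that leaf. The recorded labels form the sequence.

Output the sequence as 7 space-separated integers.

Step 1: leaves = {2,4,5,8,9}. Remove smallest leaf 2, emit neighbor 7.
Step 2: leaves = {4,5,8,9}. Remove smallest leaf 4, emit neighbor 7.
Step 3: leaves = {5,7,8,9}. Remove smallest leaf 5, emit neighbor 1.
Step 4: leaves = {7,8,9}. Remove smallest leaf 7, emit neighbor 3.
Step 5: leaves = {8,9}. Remove smallest leaf 8, emit neighbor 1.
Step 6: leaves = {1,9}. Remove smallest leaf 1, emit neighbor 3.
Step 7: leaves = {3,9}. Remove smallest leaf 3, emit neighbor 6.
Done: 2 vertices remain (6, 9). Sequence = [7 7 1 3 1 3 6]

Answer: 7 7 1 3 1 3 6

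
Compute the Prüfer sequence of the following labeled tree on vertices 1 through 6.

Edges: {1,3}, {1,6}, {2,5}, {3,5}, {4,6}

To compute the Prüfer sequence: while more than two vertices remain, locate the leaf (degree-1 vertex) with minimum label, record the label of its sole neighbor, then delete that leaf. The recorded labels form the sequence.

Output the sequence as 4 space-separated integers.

Step 1: leaves = {2,4}. Remove smallest leaf 2, emit neighbor 5.
Step 2: leaves = {4,5}. Remove smallest leaf 4, emit neighbor 6.
Step 3: leaves = {5,6}. Remove smallest leaf 5, emit neighbor 3.
Step 4: leaves = {3,6}. Remove smallest leaf 3, emit neighbor 1.
Done: 2 vertices remain (1, 6). Sequence = [5 6 3 1]

Answer: 5 6 3 1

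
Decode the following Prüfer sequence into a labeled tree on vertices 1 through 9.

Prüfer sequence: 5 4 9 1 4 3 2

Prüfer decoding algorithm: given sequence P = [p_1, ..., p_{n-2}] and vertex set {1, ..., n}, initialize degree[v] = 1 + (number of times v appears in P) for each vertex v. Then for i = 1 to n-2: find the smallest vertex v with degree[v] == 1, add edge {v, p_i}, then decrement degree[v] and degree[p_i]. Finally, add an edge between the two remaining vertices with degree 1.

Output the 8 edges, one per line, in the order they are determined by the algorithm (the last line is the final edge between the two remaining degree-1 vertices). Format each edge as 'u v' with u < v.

Initial degrees: {1:2, 2:2, 3:2, 4:3, 5:2, 6:1, 7:1, 8:1, 9:2}
Step 1: smallest deg-1 vertex = 6, p_1 = 5. Add edge {5,6}. Now deg[6]=0, deg[5]=1.
Step 2: smallest deg-1 vertex = 5, p_2 = 4. Add edge {4,5}. Now deg[5]=0, deg[4]=2.
Step 3: smallest deg-1 vertex = 7, p_3 = 9. Add edge {7,9}. Now deg[7]=0, deg[9]=1.
Step 4: smallest deg-1 vertex = 8, p_4 = 1. Add edge {1,8}. Now deg[8]=0, deg[1]=1.
Step 5: smallest deg-1 vertex = 1, p_5 = 4. Add edge {1,4}. Now deg[1]=0, deg[4]=1.
Step 6: smallest deg-1 vertex = 4, p_6 = 3. Add edge {3,4}. Now deg[4]=0, deg[3]=1.
Step 7: smallest deg-1 vertex = 3, p_7 = 2. Add edge {2,3}. Now deg[3]=0, deg[2]=1.
Final: two remaining deg-1 vertices are 2, 9. Add edge {2,9}.

Answer: 5 6
4 5
7 9
1 8
1 4
3 4
2 3
2 9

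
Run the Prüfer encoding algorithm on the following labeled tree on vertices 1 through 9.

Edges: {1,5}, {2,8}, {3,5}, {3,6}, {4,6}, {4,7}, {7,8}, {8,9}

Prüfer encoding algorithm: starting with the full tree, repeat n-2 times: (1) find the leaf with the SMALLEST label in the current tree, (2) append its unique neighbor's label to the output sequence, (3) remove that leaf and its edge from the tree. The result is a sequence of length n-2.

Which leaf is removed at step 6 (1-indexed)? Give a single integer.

Answer: 4

Derivation:
Step 1: current leaves = {1,2,9}. Remove leaf 1 (neighbor: 5).
Step 2: current leaves = {2,5,9}. Remove leaf 2 (neighbor: 8).
Step 3: current leaves = {5,9}. Remove leaf 5 (neighbor: 3).
Step 4: current leaves = {3,9}. Remove leaf 3 (neighbor: 6).
Step 5: current leaves = {6,9}. Remove leaf 6 (neighbor: 4).
Step 6: current leaves = {4,9}. Remove leaf 4 (neighbor: 7).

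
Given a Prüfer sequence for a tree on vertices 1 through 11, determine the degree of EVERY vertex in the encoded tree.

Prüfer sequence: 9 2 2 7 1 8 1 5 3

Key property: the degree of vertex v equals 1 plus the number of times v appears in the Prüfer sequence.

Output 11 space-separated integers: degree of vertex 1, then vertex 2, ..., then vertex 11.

p_1 = 9: count[9] becomes 1
p_2 = 2: count[2] becomes 1
p_3 = 2: count[2] becomes 2
p_4 = 7: count[7] becomes 1
p_5 = 1: count[1] becomes 1
p_6 = 8: count[8] becomes 1
p_7 = 1: count[1] becomes 2
p_8 = 5: count[5] becomes 1
p_9 = 3: count[3] becomes 1
Degrees (1 + count): deg[1]=1+2=3, deg[2]=1+2=3, deg[3]=1+1=2, deg[4]=1+0=1, deg[5]=1+1=2, deg[6]=1+0=1, deg[7]=1+1=2, deg[8]=1+1=2, deg[9]=1+1=2, deg[10]=1+0=1, deg[11]=1+0=1

Answer: 3 3 2 1 2 1 2 2 2 1 1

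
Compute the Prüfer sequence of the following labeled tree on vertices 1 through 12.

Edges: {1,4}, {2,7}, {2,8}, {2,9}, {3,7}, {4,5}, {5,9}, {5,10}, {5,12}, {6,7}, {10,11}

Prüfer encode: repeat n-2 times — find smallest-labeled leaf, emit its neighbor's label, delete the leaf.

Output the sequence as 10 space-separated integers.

Step 1: leaves = {1,3,6,8,11,12}. Remove smallest leaf 1, emit neighbor 4.
Step 2: leaves = {3,4,6,8,11,12}. Remove smallest leaf 3, emit neighbor 7.
Step 3: leaves = {4,6,8,11,12}. Remove smallest leaf 4, emit neighbor 5.
Step 4: leaves = {6,8,11,12}. Remove smallest leaf 6, emit neighbor 7.
Step 5: leaves = {7,8,11,12}. Remove smallest leaf 7, emit neighbor 2.
Step 6: leaves = {8,11,12}. Remove smallest leaf 8, emit neighbor 2.
Step 7: leaves = {2,11,12}. Remove smallest leaf 2, emit neighbor 9.
Step 8: leaves = {9,11,12}. Remove smallest leaf 9, emit neighbor 5.
Step 9: leaves = {11,12}. Remove smallest leaf 11, emit neighbor 10.
Step 10: leaves = {10,12}. Remove smallest leaf 10, emit neighbor 5.
Done: 2 vertices remain (5, 12). Sequence = [4 7 5 7 2 2 9 5 10 5]

Answer: 4 7 5 7 2 2 9 5 10 5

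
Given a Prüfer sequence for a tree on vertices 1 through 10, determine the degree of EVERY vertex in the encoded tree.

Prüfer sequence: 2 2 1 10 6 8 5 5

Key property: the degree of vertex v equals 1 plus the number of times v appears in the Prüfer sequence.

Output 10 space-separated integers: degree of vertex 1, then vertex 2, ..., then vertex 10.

p_1 = 2: count[2] becomes 1
p_2 = 2: count[2] becomes 2
p_3 = 1: count[1] becomes 1
p_4 = 10: count[10] becomes 1
p_5 = 6: count[6] becomes 1
p_6 = 8: count[8] becomes 1
p_7 = 5: count[5] becomes 1
p_8 = 5: count[5] becomes 2
Degrees (1 + count): deg[1]=1+1=2, deg[2]=1+2=3, deg[3]=1+0=1, deg[4]=1+0=1, deg[5]=1+2=3, deg[6]=1+1=2, deg[7]=1+0=1, deg[8]=1+1=2, deg[9]=1+0=1, deg[10]=1+1=2

Answer: 2 3 1 1 3 2 1 2 1 2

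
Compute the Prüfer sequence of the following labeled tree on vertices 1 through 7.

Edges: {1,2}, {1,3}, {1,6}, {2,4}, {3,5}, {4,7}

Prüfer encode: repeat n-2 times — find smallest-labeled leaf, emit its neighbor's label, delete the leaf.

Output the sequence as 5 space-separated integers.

Answer: 3 1 1 2 4

Derivation:
Step 1: leaves = {5,6,7}. Remove smallest leaf 5, emit neighbor 3.
Step 2: leaves = {3,6,7}. Remove smallest leaf 3, emit neighbor 1.
Step 3: leaves = {6,7}. Remove smallest leaf 6, emit neighbor 1.
Step 4: leaves = {1,7}. Remove smallest leaf 1, emit neighbor 2.
Step 5: leaves = {2,7}. Remove smallest leaf 2, emit neighbor 4.
Done: 2 vertices remain (4, 7). Sequence = [3 1 1 2 4]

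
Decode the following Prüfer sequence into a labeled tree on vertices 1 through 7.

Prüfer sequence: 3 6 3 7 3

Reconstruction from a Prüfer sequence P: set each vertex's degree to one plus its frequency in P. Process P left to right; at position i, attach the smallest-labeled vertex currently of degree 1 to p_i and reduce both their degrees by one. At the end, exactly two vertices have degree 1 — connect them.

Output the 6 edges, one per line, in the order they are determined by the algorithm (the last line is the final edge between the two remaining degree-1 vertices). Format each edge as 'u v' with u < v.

Initial degrees: {1:1, 2:1, 3:4, 4:1, 5:1, 6:2, 7:2}
Step 1: smallest deg-1 vertex = 1, p_1 = 3. Add edge {1,3}. Now deg[1]=0, deg[3]=3.
Step 2: smallest deg-1 vertex = 2, p_2 = 6. Add edge {2,6}. Now deg[2]=0, deg[6]=1.
Step 3: smallest deg-1 vertex = 4, p_3 = 3. Add edge {3,4}. Now deg[4]=0, deg[3]=2.
Step 4: smallest deg-1 vertex = 5, p_4 = 7. Add edge {5,7}. Now deg[5]=0, deg[7]=1.
Step 5: smallest deg-1 vertex = 6, p_5 = 3. Add edge {3,6}. Now deg[6]=0, deg[3]=1.
Final: two remaining deg-1 vertices are 3, 7. Add edge {3,7}.

Answer: 1 3
2 6
3 4
5 7
3 6
3 7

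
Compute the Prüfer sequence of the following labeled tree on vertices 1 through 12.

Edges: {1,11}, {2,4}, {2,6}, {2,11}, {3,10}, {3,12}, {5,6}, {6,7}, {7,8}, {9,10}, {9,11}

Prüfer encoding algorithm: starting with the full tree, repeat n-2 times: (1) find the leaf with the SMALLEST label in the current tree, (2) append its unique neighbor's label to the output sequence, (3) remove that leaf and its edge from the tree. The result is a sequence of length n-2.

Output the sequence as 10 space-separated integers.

Answer: 11 2 6 7 6 2 11 9 10 3

Derivation:
Step 1: leaves = {1,4,5,8,12}. Remove smallest leaf 1, emit neighbor 11.
Step 2: leaves = {4,5,8,12}. Remove smallest leaf 4, emit neighbor 2.
Step 3: leaves = {5,8,12}. Remove smallest leaf 5, emit neighbor 6.
Step 4: leaves = {8,12}. Remove smallest leaf 8, emit neighbor 7.
Step 5: leaves = {7,12}. Remove smallest leaf 7, emit neighbor 6.
Step 6: leaves = {6,12}. Remove smallest leaf 6, emit neighbor 2.
Step 7: leaves = {2,12}. Remove smallest leaf 2, emit neighbor 11.
Step 8: leaves = {11,12}. Remove smallest leaf 11, emit neighbor 9.
Step 9: leaves = {9,12}. Remove smallest leaf 9, emit neighbor 10.
Step 10: leaves = {10,12}. Remove smallest leaf 10, emit neighbor 3.
Done: 2 vertices remain (3, 12). Sequence = [11 2 6 7 6 2 11 9 10 3]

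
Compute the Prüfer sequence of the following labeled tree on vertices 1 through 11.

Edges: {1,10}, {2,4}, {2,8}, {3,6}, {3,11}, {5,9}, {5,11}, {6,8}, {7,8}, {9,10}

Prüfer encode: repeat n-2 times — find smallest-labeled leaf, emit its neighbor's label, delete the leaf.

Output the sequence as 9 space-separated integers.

Answer: 10 2 8 8 6 3 11 9 5

Derivation:
Step 1: leaves = {1,4,7}. Remove smallest leaf 1, emit neighbor 10.
Step 2: leaves = {4,7,10}. Remove smallest leaf 4, emit neighbor 2.
Step 3: leaves = {2,7,10}. Remove smallest leaf 2, emit neighbor 8.
Step 4: leaves = {7,10}. Remove smallest leaf 7, emit neighbor 8.
Step 5: leaves = {8,10}. Remove smallest leaf 8, emit neighbor 6.
Step 6: leaves = {6,10}. Remove smallest leaf 6, emit neighbor 3.
Step 7: leaves = {3,10}. Remove smallest leaf 3, emit neighbor 11.
Step 8: leaves = {10,11}. Remove smallest leaf 10, emit neighbor 9.
Step 9: leaves = {9,11}. Remove smallest leaf 9, emit neighbor 5.
Done: 2 vertices remain (5, 11). Sequence = [10 2 8 8 6 3 11 9 5]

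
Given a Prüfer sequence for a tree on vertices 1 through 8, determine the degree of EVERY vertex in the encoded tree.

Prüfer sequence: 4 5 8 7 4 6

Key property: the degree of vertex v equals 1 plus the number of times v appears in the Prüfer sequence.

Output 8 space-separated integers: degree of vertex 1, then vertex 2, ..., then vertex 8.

p_1 = 4: count[4] becomes 1
p_2 = 5: count[5] becomes 1
p_3 = 8: count[8] becomes 1
p_4 = 7: count[7] becomes 1
p_5 = 4: count[4] becomes 2
p_6 = 6: count[6] becomes 1
Degrees (1 + count): deg[1]=1+0=1, deg[2]=1+0=1, deg[3]=1+0=1, deg[4]=1+2=3, deg[5]=1+1=2, deg[6]=1+1=2, deg[7]=1+1=2, deg[8]=1+1=2

Answer: 1 1 1 3 2 2 2 2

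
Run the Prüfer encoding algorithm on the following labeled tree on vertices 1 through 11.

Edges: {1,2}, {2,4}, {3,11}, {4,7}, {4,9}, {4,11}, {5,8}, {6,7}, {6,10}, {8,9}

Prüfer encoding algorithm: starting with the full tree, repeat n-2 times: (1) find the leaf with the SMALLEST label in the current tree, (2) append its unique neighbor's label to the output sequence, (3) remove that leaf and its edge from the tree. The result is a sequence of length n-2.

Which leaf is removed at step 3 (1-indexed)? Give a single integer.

Answer: 3

Derivation:
Step 1: current leaves = {1,3,5,10}. Remove leaf 1 (neighbor: 2).
Step 2: current leaves = {2,3,5,10}. Remove leaf 2 (neighbor: 4).
Step 3: current leaves = {3,5,10}. Remove leaf 3 (neighbor: 11).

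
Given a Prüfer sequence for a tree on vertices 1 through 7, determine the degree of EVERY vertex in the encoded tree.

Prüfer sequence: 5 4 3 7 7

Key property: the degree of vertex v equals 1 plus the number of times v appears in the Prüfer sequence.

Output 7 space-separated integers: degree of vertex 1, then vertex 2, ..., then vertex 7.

p_1 = 5: count[5] becomes 1
p_2 = 4: count[4] becomes 1
p_3 = 3: count[3] becomes 1
p_4 = 7: count[7] becomes 1
p_5 = 7: count[7] becomes 2
Degrees (1 + count): deg[1]=1+0=1, deg[2]=1+0=1, deg[3]=1+1=2, deg[4]=1+1=2, deg[5]=1+1=2, deg[6]=1+0=1, deg[7]=1+2=3

Answer: 1 1 2 2 2 1 3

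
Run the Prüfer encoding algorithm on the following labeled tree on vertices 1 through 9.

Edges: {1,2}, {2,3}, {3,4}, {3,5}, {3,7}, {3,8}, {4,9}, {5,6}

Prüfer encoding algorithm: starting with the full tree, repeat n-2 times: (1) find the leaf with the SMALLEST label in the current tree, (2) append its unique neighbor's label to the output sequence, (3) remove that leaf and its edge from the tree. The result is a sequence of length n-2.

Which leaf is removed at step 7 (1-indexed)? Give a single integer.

Answer: 3

Derivation:
Step 1: current leaves = {1,6,7,8,9}. Remove leaf 1 (neighbor: 2).
Step 2: current leaves = {2,6,7,8,9}. Remove leaf 2 (neighbor: 3).
Step 3: current leaves = {6,7,8,9}. Remove leaf 6 (neighbor: 5).
Step 4: current leaves = {5,7,8,9}. Remove leaf 5 (neighbor: 3).
Step 5: current leaves = {7,8,9}. Remove leaf 7 (neighbor: 3).
Step 6: current leaves = {8,9}. Remove leaf 8 (neighbor: 3).
Step 7: current leaves = {3,9}. Remove leaf 3 (neighbor: 4).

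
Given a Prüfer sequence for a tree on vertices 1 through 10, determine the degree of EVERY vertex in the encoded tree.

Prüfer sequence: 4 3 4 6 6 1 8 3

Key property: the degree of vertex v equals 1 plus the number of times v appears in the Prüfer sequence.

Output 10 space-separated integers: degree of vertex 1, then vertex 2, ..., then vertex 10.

p_1 = 4: count[4] becomes 1
p_2 = 3: count[3] becomes 1
p_3 = 4: count[4] becomes 2
p_4 = 6: count[6] becomes 1
p_5 = 6: count[6] becomes 2
p_6 = 1: count[1] becomes 1
p_7 = 8: count[8] becomes 1
p_8 = 3: count[3] becomes 2
Degrees (1 + count): deg[1]=1+1=2, deg[2]=1+0=1, deg[3]=1+2=3, deg[4]=1+2=3, deg[5]=1+0=1, deg[6]=1+2=3, deg[7]=1+0=1, deg[8]=1+1=2, deg[9]=1+0=1, deg[10]=1+0=1

Answer: 2 1 3 3 1 3 1 2 1 1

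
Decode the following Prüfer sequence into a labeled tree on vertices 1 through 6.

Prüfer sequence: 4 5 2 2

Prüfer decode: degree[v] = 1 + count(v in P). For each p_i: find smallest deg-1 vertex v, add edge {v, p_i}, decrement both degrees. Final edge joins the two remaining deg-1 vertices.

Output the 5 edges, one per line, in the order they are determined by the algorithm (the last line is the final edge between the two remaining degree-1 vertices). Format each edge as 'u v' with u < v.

Answer: 1 4
3 5
2 4
2 5
2 6

Derivation:
Initial degrees: {1:1, 2:3, 3:1, 4:2, 5:2, 6:1}
Step 1: smallest deg-1 vertex = 1, p_1 = 4. Add edge {1,4}. Now deg[1]=0, deg[4]=1.
Step 2: smallest deg-1 vertex = 3, p_2 = 5. Add edge {3,5}. Now deg[3]=0, deg[5]=1.
Step 3: smallest deg-1 vertex = 4, p_3 = 2. Add edge {2,4}. Now deg[4]=0, deg[2]=2.
Step 4: smallest deg-1 vertex = 5, p_4 = 2. Add edge {2,5}. Now deg[5]=0, deg[2]=1.
Final: two remaining deg-1 vertices are 2, 6. Add edge {2,6}.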